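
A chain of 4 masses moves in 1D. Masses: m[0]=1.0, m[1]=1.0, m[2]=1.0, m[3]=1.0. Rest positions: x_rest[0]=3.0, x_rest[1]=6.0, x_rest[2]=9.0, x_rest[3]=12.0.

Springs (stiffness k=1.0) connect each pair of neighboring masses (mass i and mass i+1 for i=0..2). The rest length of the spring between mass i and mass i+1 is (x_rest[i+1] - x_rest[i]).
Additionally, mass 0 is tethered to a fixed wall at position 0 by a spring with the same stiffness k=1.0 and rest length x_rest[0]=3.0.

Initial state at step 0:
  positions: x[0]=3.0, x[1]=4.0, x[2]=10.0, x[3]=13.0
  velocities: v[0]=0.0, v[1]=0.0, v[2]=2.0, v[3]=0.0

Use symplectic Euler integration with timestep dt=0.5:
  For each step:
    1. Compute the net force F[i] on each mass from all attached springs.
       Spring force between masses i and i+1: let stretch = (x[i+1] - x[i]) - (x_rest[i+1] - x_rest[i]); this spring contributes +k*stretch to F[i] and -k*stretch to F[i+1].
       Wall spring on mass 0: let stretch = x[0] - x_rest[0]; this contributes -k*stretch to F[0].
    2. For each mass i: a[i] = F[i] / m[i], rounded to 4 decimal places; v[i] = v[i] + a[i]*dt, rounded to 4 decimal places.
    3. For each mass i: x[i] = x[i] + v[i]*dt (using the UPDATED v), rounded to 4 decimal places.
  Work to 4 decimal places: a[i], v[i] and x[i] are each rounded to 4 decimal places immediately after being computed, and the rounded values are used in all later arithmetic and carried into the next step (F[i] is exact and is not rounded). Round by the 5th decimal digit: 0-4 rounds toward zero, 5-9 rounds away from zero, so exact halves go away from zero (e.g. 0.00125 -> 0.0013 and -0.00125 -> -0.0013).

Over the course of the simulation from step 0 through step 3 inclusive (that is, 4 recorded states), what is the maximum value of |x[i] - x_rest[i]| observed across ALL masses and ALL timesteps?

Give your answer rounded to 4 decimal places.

Step 0: x=[3.0000 4.0000 10.0000 13.0000] v=[0.0000 0.0000 2.0000 0.0000]
Step 1: x=[2.5000 5.2500 10.2500 13.0000] v=[-1.0000 2.5000 0.5000 0.0000]
Step 2: x=[2.0625 7.0625 9.9375 13.0625] v=[-0.8750 3.6250 -0.6250 0.1250]
Step 3: x=[2.3594 8.3438 9.6875 13.0938] v=[0.5938 2.5625 -0.5000 0.0625]
Max displacement = 2.3438

Answer: 2.3438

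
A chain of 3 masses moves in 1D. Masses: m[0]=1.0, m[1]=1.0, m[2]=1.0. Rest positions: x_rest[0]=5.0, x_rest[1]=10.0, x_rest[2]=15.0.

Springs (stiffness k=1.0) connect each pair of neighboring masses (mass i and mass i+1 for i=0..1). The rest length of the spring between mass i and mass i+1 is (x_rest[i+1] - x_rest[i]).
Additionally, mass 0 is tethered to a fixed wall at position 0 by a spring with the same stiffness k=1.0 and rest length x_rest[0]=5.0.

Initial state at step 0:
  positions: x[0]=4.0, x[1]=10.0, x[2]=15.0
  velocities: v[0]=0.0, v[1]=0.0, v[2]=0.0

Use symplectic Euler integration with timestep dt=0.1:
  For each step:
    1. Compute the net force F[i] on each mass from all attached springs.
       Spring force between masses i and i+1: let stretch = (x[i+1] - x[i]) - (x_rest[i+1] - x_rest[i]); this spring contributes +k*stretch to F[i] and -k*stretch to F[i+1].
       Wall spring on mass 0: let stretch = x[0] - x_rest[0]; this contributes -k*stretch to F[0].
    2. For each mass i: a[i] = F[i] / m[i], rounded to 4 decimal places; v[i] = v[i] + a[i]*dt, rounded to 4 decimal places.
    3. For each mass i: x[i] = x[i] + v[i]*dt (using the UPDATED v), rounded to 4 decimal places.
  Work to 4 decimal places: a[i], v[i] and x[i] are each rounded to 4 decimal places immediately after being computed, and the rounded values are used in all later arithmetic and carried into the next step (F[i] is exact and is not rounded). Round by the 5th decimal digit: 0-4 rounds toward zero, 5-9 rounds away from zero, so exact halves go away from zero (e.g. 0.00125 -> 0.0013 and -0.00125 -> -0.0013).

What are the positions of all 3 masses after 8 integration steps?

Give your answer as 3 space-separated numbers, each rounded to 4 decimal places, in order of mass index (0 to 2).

Step 0: x=[4.0000 10.0000 15.0000] v=[0.0000 0.0000 0.0000]
Step 1: x=[4.0200 9.9900 15.0000] v=[0.2000 -0.1000 0.0000]
Step 2: x=[4.0595 9.9704 14.9999] v=[0.3950 -0.1960 -0.0010]
Step 3: x=[4.1175 9.9420 14.9995] v=[0.5801 -0.2841 -0.0040]
Step 4: x=[4.1926 9.9059 14.9985] v=[0.7508 -0.3608 -0.0098]
Step 5: x=[4.2829 9.8636 14.9966] v=[0.9029 -0.4229 -0.0191]
Step 6: x=[4.3862 9.8168 14.9934] v=[1.0327 -0.4677 -0.0324]
Step 7: x=[4.4999 9.7675 14.9884] v=[1.1371 -0.4931 -0.0501]
Step 8: x=[4.6213 9.7177 14.9812] v=[1.2139 -0.4978 -0.0722]

Answer: 4.6213 9.7177 14.9812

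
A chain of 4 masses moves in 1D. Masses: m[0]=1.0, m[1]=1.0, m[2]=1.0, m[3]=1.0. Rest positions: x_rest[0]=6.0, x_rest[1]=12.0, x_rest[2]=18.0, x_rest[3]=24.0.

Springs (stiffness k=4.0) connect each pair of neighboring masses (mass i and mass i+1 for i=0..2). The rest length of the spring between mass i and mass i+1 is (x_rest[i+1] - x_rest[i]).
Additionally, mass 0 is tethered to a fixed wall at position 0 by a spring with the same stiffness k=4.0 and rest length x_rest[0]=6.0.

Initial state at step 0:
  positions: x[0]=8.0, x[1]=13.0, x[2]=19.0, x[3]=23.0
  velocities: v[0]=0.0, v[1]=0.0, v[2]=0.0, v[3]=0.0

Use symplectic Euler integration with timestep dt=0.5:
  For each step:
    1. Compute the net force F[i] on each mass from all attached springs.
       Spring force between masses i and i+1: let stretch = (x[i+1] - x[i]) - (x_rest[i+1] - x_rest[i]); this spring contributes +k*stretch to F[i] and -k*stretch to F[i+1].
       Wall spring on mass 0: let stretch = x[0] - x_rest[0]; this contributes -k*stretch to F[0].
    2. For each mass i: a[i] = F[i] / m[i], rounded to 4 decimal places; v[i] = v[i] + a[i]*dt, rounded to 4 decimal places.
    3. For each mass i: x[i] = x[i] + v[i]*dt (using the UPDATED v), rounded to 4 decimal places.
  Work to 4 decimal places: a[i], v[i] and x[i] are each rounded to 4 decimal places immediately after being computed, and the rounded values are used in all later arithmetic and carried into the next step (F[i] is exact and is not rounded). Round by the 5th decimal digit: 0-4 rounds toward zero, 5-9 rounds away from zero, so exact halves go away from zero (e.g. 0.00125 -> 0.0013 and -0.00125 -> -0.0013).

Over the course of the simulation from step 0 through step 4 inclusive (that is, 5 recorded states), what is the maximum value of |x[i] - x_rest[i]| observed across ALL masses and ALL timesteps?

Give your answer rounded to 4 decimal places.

Answer: 3.0000

Derivation:
Step 0: x=[8.0000 13.0000 19.0000 23.0000] v=[0.0000 0.0000 0.0000 0.0000]
Step 1: x=[5.0000 14.0000 17.0000 25.0000] v=[-6.0000 2.0000 -4.0000 4.0000]
Step 2: x=[6.0000 9.0000 20.0000 25.0000] v=[2.0000 -10.0000 6.0000 0.0000]
Step 3: x=[4.0000 12.0000 17.0000 26.0000] v=[-4.0000 6.0000 -6.0000 2.0000]
Step 4: x=[6.0000 12.0000 18.0000 24.0000] v=[4.0000 0.0000 2.0000 -4.0000]
Max displacement = 3.0000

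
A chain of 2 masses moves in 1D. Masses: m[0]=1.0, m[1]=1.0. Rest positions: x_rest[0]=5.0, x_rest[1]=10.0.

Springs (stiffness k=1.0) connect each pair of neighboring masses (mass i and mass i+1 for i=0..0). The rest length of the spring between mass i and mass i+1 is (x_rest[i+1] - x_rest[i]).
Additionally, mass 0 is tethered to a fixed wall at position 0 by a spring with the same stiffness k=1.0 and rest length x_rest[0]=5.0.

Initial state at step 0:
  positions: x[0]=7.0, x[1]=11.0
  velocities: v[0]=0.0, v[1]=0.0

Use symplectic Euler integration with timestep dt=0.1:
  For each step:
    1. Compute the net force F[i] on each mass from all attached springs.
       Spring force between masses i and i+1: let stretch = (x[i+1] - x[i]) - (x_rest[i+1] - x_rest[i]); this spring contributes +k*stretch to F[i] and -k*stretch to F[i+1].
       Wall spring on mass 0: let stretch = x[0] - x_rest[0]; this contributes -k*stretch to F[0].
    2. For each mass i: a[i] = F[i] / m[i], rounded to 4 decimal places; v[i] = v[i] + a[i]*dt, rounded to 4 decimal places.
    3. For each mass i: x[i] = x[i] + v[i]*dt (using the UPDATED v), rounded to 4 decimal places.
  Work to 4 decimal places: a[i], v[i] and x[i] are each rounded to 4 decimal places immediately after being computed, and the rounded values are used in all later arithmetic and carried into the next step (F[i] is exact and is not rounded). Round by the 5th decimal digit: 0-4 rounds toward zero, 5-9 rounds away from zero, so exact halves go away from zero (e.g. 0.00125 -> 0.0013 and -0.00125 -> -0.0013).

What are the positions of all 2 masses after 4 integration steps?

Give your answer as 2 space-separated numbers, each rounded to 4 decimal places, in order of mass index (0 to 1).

Step 0: x=[7.0000 11.0000] v=[0.0000 0.0000]
Step 1: x=[6.9700 11.0100] v=[-0.3000 0.1000]
Step 2: x=[6.9107 11.0296] v=[-0.5930 0.1960]
Step 3: x=[6.8235 11.0580] v=[-0.8722 0.2841]
Step 4: x=[6.7104 11.0941] v=[-1.1311 0.3607]

Answer: 6.7104 11.0941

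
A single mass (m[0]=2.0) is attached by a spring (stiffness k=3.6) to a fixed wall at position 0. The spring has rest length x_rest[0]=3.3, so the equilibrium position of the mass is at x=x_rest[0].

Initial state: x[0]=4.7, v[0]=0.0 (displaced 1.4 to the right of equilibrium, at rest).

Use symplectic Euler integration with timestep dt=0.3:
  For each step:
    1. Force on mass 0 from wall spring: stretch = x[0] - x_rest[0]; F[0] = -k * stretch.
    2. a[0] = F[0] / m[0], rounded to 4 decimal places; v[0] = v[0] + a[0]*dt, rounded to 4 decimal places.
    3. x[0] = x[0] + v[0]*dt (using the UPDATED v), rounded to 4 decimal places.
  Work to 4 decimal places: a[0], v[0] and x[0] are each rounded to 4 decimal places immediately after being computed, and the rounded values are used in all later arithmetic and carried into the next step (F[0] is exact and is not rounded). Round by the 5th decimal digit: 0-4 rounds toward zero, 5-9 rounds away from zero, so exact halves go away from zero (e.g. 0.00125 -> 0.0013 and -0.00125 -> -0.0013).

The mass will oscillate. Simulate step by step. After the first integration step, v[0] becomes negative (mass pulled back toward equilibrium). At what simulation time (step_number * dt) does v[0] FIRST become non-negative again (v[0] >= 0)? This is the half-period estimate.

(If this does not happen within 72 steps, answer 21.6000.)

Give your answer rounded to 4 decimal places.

Answer: 2.4000

Derivation:
Step 0: x=[4.7000] v=[0.0000]
Step 1: x=[4.4732] v=[-0.7560]
Step 2: x=[4.0564] v=[-1.3895]
Step 3: x=[3.5170] v=[-1.7980]
Step 4: x=[2.9424] v=[-1.9152]
Step 5: x=[2.4258] v=[-1.7221]
Step 6: x=[2.0508] v=[-1.2500]
Step 7: x=[1.8782] v=[-0.5754]
Step 8: x=[1.9359] v=[0.1924]
First v>=0 after going negative at step 8, time=2.4000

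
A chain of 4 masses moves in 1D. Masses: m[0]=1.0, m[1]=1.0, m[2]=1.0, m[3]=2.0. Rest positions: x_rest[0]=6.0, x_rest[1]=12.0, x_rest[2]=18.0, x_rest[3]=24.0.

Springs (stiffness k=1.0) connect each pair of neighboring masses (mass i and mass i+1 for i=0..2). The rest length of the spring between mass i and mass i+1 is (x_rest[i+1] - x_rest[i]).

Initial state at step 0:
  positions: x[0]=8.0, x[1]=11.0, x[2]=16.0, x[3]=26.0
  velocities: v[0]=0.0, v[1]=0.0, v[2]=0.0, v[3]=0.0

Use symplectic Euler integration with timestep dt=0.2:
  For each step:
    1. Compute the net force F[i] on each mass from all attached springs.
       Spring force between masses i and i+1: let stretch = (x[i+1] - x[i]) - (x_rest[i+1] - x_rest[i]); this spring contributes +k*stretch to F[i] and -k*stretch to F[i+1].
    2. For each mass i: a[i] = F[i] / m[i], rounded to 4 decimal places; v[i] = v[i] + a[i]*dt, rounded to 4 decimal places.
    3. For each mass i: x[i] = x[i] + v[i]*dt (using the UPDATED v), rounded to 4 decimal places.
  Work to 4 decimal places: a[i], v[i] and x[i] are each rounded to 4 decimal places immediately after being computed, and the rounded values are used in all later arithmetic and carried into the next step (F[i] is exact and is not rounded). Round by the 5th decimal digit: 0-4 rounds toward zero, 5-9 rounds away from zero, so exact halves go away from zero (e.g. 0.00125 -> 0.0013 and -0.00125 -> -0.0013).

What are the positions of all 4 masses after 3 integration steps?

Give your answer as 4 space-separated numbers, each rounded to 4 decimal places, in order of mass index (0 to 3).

Step 0: x=[8.0000 11.0000 16.0000 26.0000] v=[0.0000 0.0000 0.0000 0.0000]
Step 1: x=[7.8800 11.0800 16.2000 25.9200] v=[-0.6000 0.4000 1.0000 -0.4000]
Step 2: x=[7.6480 11.2368 16.5840 25.7656] v=[-1.1600 0.7840 1.9200 -0.7720]
Step 3: x=[7.3196 11.4639 17.1214 25.5476] v=[-1.6422 1.1357 2.6869 -1.0902]

Answer: 7.3196 11.4639 17.1214 25.5476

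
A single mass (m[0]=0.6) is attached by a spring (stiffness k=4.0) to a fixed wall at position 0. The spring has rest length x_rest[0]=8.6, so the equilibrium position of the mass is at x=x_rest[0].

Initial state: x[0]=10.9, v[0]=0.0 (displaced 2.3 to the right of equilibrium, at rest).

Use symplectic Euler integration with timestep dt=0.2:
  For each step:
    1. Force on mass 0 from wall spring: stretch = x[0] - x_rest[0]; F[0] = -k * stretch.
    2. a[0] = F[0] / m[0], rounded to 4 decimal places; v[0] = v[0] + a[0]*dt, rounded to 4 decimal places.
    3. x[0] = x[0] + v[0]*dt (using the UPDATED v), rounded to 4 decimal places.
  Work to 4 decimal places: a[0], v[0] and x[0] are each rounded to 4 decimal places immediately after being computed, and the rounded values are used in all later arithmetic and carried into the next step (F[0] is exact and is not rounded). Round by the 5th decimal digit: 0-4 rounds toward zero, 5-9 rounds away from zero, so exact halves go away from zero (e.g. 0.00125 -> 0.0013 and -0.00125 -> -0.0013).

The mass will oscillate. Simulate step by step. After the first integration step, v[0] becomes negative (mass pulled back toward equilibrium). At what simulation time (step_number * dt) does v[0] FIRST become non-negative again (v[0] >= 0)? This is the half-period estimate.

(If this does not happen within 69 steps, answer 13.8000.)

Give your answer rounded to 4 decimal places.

Answer: 1.4000

Derivation:
Step 0: x=[10.9000] v=[0.0000]
Step 1: x=[10.2867] v=[-3.0667]
Step 2: x=[9.2236] v=[-5.3156]
Step 3: x=[7.9942] v=[-6.1471]
Step 4: x=[6.9263] v=[-5.3394]
Step 5: x=[6.3047] v=[-3.1078]
Step 6: x=[6.2952] v=[-0.0474]
Step 7: x=[6.9003] v=[3.0257]
First v>=0 after going negative at step 7, time=1.4000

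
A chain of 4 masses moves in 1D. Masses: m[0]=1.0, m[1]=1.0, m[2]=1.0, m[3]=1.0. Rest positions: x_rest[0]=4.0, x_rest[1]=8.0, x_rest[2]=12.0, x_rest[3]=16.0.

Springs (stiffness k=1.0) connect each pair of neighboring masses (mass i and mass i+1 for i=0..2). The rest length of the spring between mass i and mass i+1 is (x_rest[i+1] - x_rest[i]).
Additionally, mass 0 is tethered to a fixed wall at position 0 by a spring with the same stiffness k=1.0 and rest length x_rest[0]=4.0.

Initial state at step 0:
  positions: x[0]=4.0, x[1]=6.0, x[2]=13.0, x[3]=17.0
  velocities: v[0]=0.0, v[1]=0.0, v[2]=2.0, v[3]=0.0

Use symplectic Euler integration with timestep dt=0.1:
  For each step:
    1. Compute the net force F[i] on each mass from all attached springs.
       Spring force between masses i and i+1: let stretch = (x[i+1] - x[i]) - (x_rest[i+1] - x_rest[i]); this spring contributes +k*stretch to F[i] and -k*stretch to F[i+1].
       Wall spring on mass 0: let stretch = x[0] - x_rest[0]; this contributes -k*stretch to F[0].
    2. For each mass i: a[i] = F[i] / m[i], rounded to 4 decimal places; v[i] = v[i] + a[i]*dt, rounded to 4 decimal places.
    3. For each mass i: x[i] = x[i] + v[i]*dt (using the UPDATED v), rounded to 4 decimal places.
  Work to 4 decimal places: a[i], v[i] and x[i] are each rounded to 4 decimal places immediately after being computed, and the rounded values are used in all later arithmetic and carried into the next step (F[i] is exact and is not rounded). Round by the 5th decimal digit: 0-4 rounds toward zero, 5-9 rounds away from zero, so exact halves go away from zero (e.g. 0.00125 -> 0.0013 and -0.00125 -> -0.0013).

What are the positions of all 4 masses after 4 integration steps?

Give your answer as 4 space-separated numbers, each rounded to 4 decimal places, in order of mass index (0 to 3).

Answer: 3.8134 6.4974 13.4770 17.0153

Derivation:
Step 0: x=[4.0000 6.0000 13.0000 17.0000] v=[0.0000 0.0000 2.0000 0.0000]
Step 1: x=[3.9800 6.0500 13.1700 17.0000] v=[-0.2000 0.5000 1.7000 0.0000]
Step 2: x=[3.9409 6.1505 13.3071 17.0017] v=[-0.3910 1.0050 1.3710 0.0170]
Step 3: x=[3.8845 6.3005 13.4096 17.0065] v=[-0.5641 1.4997 1.0248 0.0475]
Step 4: x=[3.8134 6.4974 13.4770 17.0153] v=[-0.7110 1.9690 0.6736 0.0878]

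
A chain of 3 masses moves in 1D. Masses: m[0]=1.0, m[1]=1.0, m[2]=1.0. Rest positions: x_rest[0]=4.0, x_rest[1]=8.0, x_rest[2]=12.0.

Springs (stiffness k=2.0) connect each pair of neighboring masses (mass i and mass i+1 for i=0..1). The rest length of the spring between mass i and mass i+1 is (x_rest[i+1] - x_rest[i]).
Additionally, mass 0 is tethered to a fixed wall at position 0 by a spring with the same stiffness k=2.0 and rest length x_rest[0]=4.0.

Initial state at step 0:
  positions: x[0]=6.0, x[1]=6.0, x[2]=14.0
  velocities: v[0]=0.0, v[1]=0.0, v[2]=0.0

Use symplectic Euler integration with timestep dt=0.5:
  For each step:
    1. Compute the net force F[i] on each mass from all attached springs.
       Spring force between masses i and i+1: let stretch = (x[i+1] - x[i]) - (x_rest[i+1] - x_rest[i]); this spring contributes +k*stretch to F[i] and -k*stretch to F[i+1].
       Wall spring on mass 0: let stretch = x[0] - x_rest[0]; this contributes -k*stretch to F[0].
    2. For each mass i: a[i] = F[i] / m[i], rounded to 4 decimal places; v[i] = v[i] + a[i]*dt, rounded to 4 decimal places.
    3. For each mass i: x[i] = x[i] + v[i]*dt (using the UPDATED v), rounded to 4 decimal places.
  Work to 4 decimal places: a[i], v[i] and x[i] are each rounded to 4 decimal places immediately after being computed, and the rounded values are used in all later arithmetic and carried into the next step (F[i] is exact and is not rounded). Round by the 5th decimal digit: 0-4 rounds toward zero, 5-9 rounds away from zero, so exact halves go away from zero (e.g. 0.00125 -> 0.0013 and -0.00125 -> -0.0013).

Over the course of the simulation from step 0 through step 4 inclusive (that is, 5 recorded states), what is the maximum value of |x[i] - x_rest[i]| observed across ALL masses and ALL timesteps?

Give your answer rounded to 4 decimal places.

Answer: 3.5000

Derivation:
Step 0: x=[6.0000 6.0000 14.0000] v=[0.0000 0.0000 0.0000]
Step 1: x=[3.0000 10.0000 12.0000] v=[-6.0000 8.0000 -4.0000]
Step 2: x=[2.0000 11.5000 11.0000] v=[-2.0000 3.0000 -2.0000]
Step 3: x=[4.7500 8.0000 12.2500] v=[5.5000 -7.0000 2.5000]
Step 4: x=[6.7500 5.0000 13.3750] v=[4.0000 -6.0000 2.2500]
Max displacement = 3.5000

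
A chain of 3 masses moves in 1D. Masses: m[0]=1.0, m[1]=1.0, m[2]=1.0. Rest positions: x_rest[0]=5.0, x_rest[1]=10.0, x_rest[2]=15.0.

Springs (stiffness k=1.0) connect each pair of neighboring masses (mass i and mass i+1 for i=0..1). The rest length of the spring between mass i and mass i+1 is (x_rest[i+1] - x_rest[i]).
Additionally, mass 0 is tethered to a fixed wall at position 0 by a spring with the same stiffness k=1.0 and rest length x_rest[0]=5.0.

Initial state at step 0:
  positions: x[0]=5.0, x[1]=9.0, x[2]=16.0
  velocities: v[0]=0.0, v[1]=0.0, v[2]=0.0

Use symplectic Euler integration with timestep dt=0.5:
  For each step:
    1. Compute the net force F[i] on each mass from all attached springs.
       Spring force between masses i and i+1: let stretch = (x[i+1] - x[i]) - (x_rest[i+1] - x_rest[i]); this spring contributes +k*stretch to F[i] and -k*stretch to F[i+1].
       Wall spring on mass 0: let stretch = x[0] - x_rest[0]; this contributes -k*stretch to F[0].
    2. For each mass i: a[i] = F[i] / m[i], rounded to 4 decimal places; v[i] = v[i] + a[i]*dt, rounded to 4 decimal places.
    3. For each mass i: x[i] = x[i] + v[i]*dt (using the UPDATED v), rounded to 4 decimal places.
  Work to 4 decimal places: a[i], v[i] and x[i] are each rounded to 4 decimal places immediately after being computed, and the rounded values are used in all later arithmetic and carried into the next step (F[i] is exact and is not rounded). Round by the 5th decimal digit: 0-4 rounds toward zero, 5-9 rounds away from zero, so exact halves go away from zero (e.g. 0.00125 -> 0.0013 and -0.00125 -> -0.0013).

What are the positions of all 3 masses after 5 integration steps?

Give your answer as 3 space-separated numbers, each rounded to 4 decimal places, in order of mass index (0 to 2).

Answer: 5.9796 9.9630 14.6612

Derivation:
Step 0: x=[5.0000 9.0000 16.0000] v=[0.0000 0.0000 0.0000]
Step 1: x=[4.7500 9.7500 15.5000] v=[-0.5000 1.5000 -1.0000]
Step 2: x=[4.5625 10.6875 14.8125] v=[-0.3750 1.8750 -1.3750]
Step 3: x=[4.7657 11.1250 14.3438] v=[0.4063 0.8750 -0.9375]
Step 4: x=[5.3673 10.7774 14.3204] v=[1.2031 -0.6953 -0.0469]
Step 5: x=[5.9796 9.9630 14.6612] v=[1.2245 -1.6289 0.6816]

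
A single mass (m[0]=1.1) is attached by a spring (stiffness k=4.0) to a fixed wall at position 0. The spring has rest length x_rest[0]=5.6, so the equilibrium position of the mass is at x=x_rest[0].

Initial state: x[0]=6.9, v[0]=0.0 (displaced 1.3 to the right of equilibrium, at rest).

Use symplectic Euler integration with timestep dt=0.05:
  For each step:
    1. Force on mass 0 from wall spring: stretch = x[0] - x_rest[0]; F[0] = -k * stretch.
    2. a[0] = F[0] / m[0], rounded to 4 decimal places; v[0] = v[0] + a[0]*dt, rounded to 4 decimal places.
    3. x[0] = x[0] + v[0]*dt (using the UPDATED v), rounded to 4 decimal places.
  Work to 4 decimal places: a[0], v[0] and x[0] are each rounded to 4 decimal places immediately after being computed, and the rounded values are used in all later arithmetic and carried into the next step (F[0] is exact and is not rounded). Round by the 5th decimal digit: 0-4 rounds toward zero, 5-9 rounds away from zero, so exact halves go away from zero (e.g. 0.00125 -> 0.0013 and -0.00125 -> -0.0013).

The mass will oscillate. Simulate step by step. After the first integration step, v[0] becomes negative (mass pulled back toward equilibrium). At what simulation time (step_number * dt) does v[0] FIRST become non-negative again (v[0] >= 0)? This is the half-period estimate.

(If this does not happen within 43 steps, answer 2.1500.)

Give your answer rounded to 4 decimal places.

Answer: 1.6500

Derivation:
Step 0: x=[6.9000] v=[0.0000]
Step 1: x=[6.8882] v=[-0.2364]
Step 2: x=[6.8647] v=[-0.4706]
Step 3: x=[6.8297] v=[-0.7005]
Step 4: x=[6.7835] v=[-0.9241]
Step 5: x=[6.7265] v=[-1.1393]
Step 6: x=[6.6593] v=[-1.3441]
Step 7: x=[6.5825] v=[-1.5367]
Step 8: x=[6.4967] v=[-1.7153]
Step 9: x=[6.4028] v=[-1.8783]
Step 10: x=[6.3016] v=[-2.0243]
Step 11: x=[6.1940] v=[-2.1519]
Step 12: x=[6.0810] v=[-2.2599]
Step 13: x=[5.9636] v=[-2.3474]
Step 14: x=[5.8429] v=[-2.4135]
Step 15: x=[5.7200] v=[-2.4577]
Step 16: x=[5.5960] v=[-2.4795]
Step 17: x=[5.4721] v=[-2.4788]
Step 18: x=[5.3493] v=[-2.4555]
Step 19: x=[5.2288] v=[-2.4099]
Step 20: x=[5.1117] v=[-2.3424]
Step 21: x=[4.9990] v=[-2.2536]
Step 22: x=[4.8918] v=[-2.1443]
Step 23: x=[4.7910] v=[-2.0155]
Step 24: x=[4.6976] v=[-1.8684]
Step 25: x=[4.6124] v=[-1.7043]
Step 26: x=[4.5362] v=[-1.5247]
Step 27: x=[4.4696] v=[-1.3313]
Step 28: x=[4.4133] v=[-1.1258]
Step 29: x=[4.3678] v=[-0.9100]
Step 30: x=[4.3335] v=[-0.6860]
Step 31: x=[4.3107] v=[-0.4557]
Step 32: x=[4.2996] v=[-0.2213]
Step 33: x=[4.3004] v=[0.0151]
First v>=0 after going negative at step 33, time=1.6500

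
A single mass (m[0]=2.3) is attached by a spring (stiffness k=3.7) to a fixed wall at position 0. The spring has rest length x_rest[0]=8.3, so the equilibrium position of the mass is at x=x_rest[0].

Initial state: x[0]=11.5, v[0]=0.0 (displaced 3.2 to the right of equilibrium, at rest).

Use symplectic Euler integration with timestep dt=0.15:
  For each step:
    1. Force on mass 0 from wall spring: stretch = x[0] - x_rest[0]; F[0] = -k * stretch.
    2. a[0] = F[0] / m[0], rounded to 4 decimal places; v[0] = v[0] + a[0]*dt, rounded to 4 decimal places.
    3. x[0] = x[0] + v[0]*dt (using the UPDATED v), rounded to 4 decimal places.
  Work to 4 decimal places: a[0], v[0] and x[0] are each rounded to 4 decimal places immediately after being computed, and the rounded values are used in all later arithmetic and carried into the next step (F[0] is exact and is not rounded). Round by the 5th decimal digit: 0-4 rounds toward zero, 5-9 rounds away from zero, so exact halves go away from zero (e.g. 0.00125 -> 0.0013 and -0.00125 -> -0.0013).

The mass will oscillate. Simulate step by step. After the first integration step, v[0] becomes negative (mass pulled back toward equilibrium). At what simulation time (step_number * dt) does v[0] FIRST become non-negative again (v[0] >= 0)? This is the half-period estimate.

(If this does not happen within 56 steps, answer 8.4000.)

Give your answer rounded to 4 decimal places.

Step 0: x=[11.5000] v=[0.0000]
Step 1: x=[11.3842] v=[-0.7722]
Step 2: x=[11.1567] v=[-1.5164]
Step 3: x=[10.8258] v=[-2.2057]
Step 4: x=[10.4035] v=[-2.8152]
Step 5: x=[9.9051] v=[-3.3228]
Step 6: x=[9.3486] v=[-3.7101]
Step 7: x=[8.7541] v=[-3.9631]
Step 8: x=[8.1432] v=[-4.0727]
Step 9: x=[7.5380] v=[-4.0349]
Step 10: x=[6.9604] v=[-3.8510]
Step 11: x=[6.4312] v=[-3.5278]
Step 12: x=[5.9697] v=[-3.0769]
Step 13: x=[5.5925] v=[-2.5146]
Step 14: x=[5.3133] v=[-1.8613]
Step 15: x=[5.1422] v=[-1.1406]
Step 16: x=[5.0854] v=[-0.3786]
Step 17: x=[5.1450] v=[0.3971]
First v>=0 after going negative at step 17, time=2.5500

Answer: 2.5500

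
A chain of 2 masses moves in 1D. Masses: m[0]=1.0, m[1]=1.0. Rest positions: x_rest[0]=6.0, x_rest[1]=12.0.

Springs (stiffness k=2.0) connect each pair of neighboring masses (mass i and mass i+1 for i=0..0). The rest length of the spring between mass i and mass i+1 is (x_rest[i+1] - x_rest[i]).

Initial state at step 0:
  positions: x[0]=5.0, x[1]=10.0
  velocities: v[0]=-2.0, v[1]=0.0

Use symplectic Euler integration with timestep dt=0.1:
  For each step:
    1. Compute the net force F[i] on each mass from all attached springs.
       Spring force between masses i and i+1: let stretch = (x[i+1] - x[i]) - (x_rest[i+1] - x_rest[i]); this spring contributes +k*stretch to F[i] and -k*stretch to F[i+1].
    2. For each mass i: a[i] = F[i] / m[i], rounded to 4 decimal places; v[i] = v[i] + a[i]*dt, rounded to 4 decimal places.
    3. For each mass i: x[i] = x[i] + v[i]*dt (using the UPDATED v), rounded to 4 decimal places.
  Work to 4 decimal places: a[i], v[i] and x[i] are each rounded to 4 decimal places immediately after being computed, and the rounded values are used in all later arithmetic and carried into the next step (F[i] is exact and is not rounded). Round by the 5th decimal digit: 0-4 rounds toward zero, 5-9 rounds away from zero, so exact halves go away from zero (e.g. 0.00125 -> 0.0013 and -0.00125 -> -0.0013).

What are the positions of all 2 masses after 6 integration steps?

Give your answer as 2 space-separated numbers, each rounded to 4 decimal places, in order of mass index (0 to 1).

Answer: 3.5646 10.2354

Derivation:
Step 0: x=[5.0000 10.0000] v=[-2.0000 0.0000]
Step 1: x=[4.7800 10.0200] v=[-2.2000 0.2000]
Step 2: x=[4.5448 10.0552] v=[-2.3520 0.3520]
Step 3: x=[4.2998 10.1002] v=[-2.4499 0.4499]
Step 4: x=[4.0508 10.1492] v=[-2.4898 0.4898]
Step 5: x=[3.8038 10.1962] v=[-2.4701 0.4701]
Step 6: x=[3.5646 10.2354] v=[-2.3916 0.3916]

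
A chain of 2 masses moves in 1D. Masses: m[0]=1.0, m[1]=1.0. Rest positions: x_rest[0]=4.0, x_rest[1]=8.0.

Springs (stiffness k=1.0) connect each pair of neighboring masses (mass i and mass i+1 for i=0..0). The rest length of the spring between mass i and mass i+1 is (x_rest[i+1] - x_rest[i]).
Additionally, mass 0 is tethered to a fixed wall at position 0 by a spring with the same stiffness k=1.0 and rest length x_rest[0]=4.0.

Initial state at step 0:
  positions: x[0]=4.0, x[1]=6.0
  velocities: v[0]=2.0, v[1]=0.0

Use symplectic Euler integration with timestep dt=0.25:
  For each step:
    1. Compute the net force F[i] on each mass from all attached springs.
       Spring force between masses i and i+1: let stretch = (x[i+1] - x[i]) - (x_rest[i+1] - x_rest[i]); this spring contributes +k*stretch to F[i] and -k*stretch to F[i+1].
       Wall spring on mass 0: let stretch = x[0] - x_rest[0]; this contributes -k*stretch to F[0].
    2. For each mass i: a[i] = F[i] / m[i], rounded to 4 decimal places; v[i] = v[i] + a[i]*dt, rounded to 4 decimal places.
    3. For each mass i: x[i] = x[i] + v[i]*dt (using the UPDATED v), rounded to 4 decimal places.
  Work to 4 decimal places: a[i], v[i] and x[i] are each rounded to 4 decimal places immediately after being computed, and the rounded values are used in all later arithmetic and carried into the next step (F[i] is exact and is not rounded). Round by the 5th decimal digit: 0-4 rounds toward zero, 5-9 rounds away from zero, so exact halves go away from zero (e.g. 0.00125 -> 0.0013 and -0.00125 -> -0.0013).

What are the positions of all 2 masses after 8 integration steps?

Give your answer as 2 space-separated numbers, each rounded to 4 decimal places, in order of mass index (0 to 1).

Step 0: x=[4.0000 6.0000] v=[2.0000 0.0000]
Step 1: x=[4.3750 6.1250] v=[1.5000 0.5000]
Step 2: x=[4.5860 6.3906] v=[0.8438 1.0625]
Step 3: x=[4.6231 6.7935] v=[0.1485 1.6114]
Step 4: x=[4.5069 7.3107] v=[-0.4647 2.0688]
Step 5: x=[4.2843 7.9027] v=[-0.8905 2.3679]
Step 6: x=[4.0201 8.5185] v=[-1.0570 2.4633]
Step 7: x=[3.7858 9.1032] v=[-0.9374 2.3387]
Step 8: x=[3.6472 9.6056] v=[-0.5545 2.0094]

Answer: 3.6472 9.6056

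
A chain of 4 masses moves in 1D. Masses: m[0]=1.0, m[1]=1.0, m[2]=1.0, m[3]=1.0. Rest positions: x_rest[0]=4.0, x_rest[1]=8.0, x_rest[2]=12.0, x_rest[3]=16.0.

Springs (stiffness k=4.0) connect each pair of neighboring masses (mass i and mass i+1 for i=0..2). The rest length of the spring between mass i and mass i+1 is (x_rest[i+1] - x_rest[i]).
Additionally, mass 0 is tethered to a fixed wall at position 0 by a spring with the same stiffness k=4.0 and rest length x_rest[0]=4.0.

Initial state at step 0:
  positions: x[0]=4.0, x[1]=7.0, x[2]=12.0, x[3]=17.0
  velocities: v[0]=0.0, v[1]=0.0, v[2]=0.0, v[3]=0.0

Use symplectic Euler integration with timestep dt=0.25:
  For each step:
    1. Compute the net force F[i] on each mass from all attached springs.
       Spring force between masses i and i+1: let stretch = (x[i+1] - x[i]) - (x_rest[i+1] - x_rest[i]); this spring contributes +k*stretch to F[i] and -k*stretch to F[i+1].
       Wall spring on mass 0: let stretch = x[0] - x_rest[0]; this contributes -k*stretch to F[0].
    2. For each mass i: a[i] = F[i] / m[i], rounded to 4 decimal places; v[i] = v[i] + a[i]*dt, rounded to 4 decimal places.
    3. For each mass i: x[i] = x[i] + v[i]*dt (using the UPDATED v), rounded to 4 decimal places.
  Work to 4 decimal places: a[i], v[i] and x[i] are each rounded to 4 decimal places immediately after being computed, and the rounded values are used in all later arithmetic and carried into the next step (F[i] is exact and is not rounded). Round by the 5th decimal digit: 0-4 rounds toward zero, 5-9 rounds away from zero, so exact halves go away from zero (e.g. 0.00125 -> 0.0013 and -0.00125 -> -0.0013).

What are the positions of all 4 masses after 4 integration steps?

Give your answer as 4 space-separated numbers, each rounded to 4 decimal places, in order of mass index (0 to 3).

Answer: 3.9883 8.7618 12.3868 15.4141

Derivation:
Step 0: x=[4.0000 7.0000 12.0000 17.0000] v=[0.0000 0.0000 0.0000 0.0000]
Step 1: x=[3.7500 7.5000 12.0000 16.7500] v=[-1.0000 2.0000 0.0000 -1.0000]
Step 2: x=[3.5000 8.1875 12.0625 16.3125] v=[-1.0000 2.7500 0.2500 -1.7500]
Step 3: x=[3.5469 8.6719 12.2188 15.8125] v=[0.1875 1.9375 0.6250 -2.0000]
Step 4: x=[3.9883 8.7618 12.3868 15.4141] v=[1.7656 0.3594 0.6718 -1.5937]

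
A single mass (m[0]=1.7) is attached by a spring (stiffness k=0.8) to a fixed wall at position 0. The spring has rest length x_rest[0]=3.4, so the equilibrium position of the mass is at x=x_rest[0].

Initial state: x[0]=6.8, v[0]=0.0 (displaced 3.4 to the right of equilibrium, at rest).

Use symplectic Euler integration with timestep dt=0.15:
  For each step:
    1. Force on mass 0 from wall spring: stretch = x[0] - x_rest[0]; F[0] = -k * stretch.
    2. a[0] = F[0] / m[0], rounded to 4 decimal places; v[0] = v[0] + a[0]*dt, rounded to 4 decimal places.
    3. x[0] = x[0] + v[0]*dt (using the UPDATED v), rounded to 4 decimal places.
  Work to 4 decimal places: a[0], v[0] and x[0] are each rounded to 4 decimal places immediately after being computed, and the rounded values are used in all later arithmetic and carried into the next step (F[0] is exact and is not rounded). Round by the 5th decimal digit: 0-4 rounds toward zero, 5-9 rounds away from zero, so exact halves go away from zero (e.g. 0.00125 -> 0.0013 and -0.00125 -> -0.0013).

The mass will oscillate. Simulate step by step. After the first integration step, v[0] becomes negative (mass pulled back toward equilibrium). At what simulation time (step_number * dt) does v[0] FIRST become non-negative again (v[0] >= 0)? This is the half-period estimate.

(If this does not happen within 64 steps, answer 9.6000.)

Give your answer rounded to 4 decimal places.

Answer: 4.6500

Derivation:
Step 0: x=[6.8000] v=[0.0000]
Step 1: x=[6.7640] v=[-0.2400]
Step 2: x=[6.6924] v=[-0.4775]
Step 3: x=[6.5859] v=[-0.7099]
Step 4: x=[6.4457] v=[-0.9348]
Step 5: x=[6.2732] v=[-1.1498]
Step 6: x=[6.0703] v=[-1.3526]
Step 7: x=[5.8391] v=[-1.5411]
Step 8: x=[5.5821] v=[-1.7133]
Step 9: x=[5.3020] v=[-1.8673]
Step 10: x=[5.0018] v=[-2.0016]
Step 11: x=[4.6846] v=[-2.1147]
Step 12: x=[4.3538] v=[-2.2054]
Step 13: x=[4.0129] v=[-2.2727]
Step 14: x=[3.6655] v=[-2.3160]
Step 15: x=[3.3153] v=[-2.3347]
Step 16: x=[2.9660] v=[-2.3287]
Step 17: x=[2.6213] v=[-2.2981]
Step 18: x=[2.2848] v=[-2.2431]
Step 19: x=[1.9601] v=[-2.1644]
Step 20: x=[1.6507] v=[-2.0628]
Step 21: x=[1.3598] v=[-1.9393]
Step 22: x=[1.0905] v=[-1.7953]
Step 23: x=[0.8457] v=[-1.6323]
Step 24: x=[0.6279] v=[-1.4520]
Step 25: x=[0.4395] v=[-1.2563]
Step 26: x=[0.2824] v=[-1.0473]
Step 27: x=[0.1583] v=[-0.8272]
Step 28: x=[0.0685] v=[-0.5984]
Step 29: x=[0.0140] v=[-0.3632]
Step 30: x=[-0.0046] v=[-0.1242]
Step 31: x=[0.0128] v=[0.1161]
First v>=0 after going negative at step 31, time=4.6500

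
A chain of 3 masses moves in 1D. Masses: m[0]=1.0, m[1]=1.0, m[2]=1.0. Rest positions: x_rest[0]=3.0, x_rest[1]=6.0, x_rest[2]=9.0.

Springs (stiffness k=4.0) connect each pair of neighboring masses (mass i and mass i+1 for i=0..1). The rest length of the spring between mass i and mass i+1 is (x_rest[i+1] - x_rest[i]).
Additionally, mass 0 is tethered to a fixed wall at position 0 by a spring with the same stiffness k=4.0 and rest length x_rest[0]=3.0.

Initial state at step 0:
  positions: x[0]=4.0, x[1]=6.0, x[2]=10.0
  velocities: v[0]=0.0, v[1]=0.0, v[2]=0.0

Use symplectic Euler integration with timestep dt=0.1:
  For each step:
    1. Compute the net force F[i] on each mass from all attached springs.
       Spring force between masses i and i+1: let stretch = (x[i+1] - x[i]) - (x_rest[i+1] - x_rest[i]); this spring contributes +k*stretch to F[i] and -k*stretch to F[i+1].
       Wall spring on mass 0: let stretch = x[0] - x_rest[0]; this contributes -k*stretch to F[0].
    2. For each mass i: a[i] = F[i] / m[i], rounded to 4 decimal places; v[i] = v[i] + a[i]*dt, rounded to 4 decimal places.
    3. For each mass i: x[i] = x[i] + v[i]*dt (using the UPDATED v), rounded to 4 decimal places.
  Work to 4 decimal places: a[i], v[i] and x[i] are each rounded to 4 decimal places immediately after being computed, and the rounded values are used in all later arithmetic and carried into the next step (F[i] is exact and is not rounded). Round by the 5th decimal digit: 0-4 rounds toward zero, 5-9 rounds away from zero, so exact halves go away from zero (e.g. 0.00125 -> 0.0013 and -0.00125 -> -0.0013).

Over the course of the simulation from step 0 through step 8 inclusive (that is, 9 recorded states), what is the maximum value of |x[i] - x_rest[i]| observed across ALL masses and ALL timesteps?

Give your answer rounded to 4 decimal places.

Step 0: x=[4.0000 6.0000 10.0000] v=[0.0000 0.0000 0.0000]
Step 1: x=[3.9200 6.0800 9.9600] v=[-0.8000 0.8000 -0.4000]
Step 2: x=[3.7696 6.2288 9.8848] v=[-1.5040 1.4880 -0.7520]
Step 3: x=[3.5668 6.4255 9.7834] v=[-2.0282 1.9667 -1.0144]
Step 4: x=[3.3357 6.6421 9.6676] v=[-2.3114 2.1664 -1.1576]
Step 5: x=[3.1034 6.8475 9.5508] v=[-2.3231 2.0540 -1.1678]
Step 6: x=[2.8967 7.0113 9.4459] v=[-2.0668 1.6377 -1.0491]
Step 7: x=[2.7387 7.1079 9.3636] v=[-1.5796 0.9657 -0.8229]
Step 8: x=[2.6460 7.1199 9.3111] v=[-0.9274 0.1203 -0.5252]
Max displacement = 1.1199

Answer: 1.1199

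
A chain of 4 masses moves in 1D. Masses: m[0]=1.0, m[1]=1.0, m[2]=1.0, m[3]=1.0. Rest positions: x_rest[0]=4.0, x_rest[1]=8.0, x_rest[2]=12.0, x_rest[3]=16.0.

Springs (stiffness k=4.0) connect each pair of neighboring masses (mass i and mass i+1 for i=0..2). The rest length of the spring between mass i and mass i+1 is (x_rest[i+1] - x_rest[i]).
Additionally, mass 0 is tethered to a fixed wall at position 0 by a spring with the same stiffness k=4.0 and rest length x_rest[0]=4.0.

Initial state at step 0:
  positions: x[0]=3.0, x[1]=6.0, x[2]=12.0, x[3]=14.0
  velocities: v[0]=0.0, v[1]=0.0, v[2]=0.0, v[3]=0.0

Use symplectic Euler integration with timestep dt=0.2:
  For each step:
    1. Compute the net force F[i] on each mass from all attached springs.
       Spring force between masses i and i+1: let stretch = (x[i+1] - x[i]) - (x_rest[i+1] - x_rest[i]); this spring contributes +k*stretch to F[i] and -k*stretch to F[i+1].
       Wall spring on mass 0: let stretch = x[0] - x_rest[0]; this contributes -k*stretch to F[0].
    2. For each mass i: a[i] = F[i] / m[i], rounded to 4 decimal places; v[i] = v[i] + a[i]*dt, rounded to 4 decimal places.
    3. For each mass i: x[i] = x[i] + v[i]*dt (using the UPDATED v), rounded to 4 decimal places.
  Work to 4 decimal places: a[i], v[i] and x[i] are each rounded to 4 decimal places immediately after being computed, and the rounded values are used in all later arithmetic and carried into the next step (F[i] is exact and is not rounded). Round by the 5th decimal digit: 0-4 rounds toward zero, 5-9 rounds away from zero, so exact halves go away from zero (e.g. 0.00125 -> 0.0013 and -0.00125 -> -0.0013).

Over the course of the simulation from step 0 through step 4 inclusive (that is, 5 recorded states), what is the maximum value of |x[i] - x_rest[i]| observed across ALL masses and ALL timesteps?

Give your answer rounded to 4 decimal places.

Step 0: x=[3.0000 6.0000 12.0000 14.0000] v=[0.0000 0.0000 0.0000 0.0000]
Step 1: x=[3.0000 6.4800 11.3600 14.3200] v=[0.0000 2.4000 -3.2000 1.6000]
Step 2: x=[3.0768 7.1840 10.4128 14.8064] v=[0.3840 3.5200 -4.7360 2.4320]
Step 3: x=[3.3185 7.7475 9.6520 15.2298] v=[1.2083 2.8173 -3.8042 2.1171]
Step 4: x=[3.7378 7.9070 9.4789 15.4008] v=[2.0967 0.7977 -0.8656 0.8549]
Max displacement = 2.5211

Answer: 2.5211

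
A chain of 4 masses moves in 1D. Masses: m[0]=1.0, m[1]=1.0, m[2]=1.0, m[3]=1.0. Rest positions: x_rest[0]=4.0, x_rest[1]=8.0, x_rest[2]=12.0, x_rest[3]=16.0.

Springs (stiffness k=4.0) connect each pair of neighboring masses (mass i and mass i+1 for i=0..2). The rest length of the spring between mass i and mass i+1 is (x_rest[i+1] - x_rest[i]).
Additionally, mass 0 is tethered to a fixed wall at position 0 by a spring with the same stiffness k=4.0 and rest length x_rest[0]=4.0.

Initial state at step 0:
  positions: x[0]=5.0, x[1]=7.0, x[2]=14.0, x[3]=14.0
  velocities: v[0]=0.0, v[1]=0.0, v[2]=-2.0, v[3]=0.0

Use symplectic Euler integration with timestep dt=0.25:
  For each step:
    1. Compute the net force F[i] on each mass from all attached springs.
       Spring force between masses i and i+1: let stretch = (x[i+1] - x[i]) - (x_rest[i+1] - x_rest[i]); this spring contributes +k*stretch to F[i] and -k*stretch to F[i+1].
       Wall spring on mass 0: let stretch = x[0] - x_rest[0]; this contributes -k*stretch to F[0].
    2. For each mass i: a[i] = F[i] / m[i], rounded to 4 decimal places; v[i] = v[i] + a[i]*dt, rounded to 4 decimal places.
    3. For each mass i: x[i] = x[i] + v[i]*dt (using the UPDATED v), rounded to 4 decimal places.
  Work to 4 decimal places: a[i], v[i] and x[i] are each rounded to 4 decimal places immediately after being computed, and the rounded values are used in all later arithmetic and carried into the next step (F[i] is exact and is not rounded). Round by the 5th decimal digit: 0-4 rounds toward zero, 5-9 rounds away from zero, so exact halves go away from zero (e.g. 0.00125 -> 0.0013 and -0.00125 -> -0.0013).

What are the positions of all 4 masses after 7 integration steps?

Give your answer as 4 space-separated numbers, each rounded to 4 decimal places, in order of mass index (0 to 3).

Step 0: x=[5.0000 7.0000 14.0000 14.0000] v=[0.0000 0.0000 -2.0000 0.0000]
Step 1: x=[4.2500 8.2500 11.7500 15.0000] v=[-3.0000 5.0000 -9.0000 4.0000]
Step 2: x=[3.4375 9.3750 9.4375 16.1875] v=[-3.2500 4.5000 -9.2500 4.7500]
Step 3: x=[3.2500 9.0313 8.7969 16.6875] v=[-0.7500 -1.3750 -2.5625 2.0000]
Step 4: x=[3.6953 7.1836 10.1875 16.2149] v=[1.7813 -7.3907 5.5625 -1.8906]
Step 5: x=[4.0889 5.2148 12.3340 15.2354] v=[1.5743 -7.8751 8.5860 -3.9180]
Step 6: x=[3.7417 4.7444 13.4261 14.5306] v=[-1.3887 -1.8818 4.3682 -2.8194]
Step 7: x=[2.7098 6.1937 12.6239 14.5496] v=[-4.1277 5.7972 -3.2090 0.0761]

Answer: 2.7098 6.1937 12.6239 14.5496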